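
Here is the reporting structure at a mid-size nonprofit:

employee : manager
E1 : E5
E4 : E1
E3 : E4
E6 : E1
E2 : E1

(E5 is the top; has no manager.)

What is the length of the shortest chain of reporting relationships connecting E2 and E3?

E2 is 1 level below E1, and E3 is 2 levels below E1 (their lowest common manager). The shortest path runs up from E2 to E1 and back down to E3: 1 + 2 = 3 links.

3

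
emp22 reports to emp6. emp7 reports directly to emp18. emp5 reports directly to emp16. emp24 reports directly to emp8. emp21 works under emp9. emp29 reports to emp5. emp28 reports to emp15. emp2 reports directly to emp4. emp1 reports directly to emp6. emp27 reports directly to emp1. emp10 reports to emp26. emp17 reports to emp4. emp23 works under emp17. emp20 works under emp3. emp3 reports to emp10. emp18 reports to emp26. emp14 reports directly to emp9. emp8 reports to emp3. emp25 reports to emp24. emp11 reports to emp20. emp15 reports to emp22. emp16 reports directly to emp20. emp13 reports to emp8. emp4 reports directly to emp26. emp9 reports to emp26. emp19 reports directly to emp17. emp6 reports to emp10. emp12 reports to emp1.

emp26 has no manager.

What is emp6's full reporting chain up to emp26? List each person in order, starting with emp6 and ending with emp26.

emp6 -> emp10 -> emp26

emp6 reports to emp10. emp10 reports to emp26. emp26 is at the top.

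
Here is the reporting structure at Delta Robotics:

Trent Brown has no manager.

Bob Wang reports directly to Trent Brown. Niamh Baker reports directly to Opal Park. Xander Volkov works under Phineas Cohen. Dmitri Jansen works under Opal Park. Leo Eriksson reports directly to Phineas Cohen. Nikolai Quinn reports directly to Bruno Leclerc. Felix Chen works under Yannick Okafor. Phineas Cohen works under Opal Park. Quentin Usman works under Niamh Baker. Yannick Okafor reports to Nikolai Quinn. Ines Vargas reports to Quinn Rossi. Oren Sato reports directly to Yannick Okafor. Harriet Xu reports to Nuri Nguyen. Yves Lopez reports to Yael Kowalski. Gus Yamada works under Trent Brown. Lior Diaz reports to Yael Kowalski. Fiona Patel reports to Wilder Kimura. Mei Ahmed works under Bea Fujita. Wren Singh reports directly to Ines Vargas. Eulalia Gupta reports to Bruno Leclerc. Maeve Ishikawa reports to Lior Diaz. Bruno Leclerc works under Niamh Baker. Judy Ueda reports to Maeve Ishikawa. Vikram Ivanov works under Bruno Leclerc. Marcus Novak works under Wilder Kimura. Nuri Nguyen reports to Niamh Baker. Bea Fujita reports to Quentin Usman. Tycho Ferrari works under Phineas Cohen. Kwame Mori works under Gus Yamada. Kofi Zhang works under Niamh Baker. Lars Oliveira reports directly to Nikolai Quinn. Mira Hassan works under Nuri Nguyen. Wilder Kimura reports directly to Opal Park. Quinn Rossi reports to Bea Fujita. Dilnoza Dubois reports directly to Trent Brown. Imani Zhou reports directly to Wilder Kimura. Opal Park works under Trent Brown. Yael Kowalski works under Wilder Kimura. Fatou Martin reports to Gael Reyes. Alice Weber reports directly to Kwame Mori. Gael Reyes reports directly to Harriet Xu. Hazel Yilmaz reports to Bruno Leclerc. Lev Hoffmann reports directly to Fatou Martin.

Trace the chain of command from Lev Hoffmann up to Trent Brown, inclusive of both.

Lev Hoffmann reports to Fatou Martin. Fatou Martin reports to Gael Reyes. Gael Reyes reports to Harriet Xu. Harriet Xu reports to Nuri Nguyen. Nuri Nguyen reports to Niamh Baker. Niamh Baker reports to Opal Park. Opal Park reports to Trent Brown. Trent Brown is at the top.

Lev Hoffmann -> Fatou Martin -> Gael Reyes -> Harriet Xu -> Nuri Nguyen -> Niamh Baker -> Opal Park -> Trent Brown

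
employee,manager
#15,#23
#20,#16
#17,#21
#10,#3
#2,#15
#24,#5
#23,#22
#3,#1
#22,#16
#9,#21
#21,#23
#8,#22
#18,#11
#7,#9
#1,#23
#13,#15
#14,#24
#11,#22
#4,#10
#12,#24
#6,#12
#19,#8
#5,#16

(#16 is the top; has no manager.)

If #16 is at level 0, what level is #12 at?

3

Chain from #12 up to #16: #12 → #24 → #5 → #16. That is 3 steps up, so #12 is 3 levels below #16.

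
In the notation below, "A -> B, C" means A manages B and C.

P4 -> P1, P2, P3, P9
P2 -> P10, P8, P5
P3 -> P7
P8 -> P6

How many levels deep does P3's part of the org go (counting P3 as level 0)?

The longest chain under P3 runs P3 → P7, which is 1 level below P3.

1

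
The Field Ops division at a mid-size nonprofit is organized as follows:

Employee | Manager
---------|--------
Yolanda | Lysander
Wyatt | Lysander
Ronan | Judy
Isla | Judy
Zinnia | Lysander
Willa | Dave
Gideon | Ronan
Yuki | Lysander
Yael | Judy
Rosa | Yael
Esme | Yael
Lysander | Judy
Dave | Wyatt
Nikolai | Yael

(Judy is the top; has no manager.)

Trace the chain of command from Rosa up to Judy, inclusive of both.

Rosa -> Yael -> Judy

Rosa reports to Yael. Yael reports to Judy. Judy is at the top.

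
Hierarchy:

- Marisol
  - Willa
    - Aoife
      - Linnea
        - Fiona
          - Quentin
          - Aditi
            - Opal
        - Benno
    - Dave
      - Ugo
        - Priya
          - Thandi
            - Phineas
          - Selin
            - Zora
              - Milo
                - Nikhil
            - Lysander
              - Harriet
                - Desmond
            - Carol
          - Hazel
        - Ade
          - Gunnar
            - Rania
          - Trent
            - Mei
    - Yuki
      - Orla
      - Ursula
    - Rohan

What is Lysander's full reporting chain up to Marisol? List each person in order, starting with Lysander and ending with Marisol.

Lysander reports to Selin. Selin reports to Priya. Priya reports to Ugo. Ugo reports to Dave. Dave reports to Willa. Willa reports to Marisol. Marisol is at the top.

Lysander -> Selin -> Priya -> Ugo -> Dave -> Willa -> Marisol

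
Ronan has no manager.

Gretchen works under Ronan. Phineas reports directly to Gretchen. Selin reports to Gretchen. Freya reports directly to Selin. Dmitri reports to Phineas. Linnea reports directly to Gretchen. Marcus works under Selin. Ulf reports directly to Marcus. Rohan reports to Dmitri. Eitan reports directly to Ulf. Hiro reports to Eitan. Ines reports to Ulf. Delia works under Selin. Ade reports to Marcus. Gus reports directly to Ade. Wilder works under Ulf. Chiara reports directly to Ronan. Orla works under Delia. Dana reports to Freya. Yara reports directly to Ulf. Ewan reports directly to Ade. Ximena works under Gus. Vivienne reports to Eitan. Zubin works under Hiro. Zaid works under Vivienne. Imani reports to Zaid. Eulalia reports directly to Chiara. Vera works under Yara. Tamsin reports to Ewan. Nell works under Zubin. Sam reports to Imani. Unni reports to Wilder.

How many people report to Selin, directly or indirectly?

Selin directly manages Freya, Marcus, Delia. Under Freya: Dana (1). Under Marcus: Ade, Ewan, Tamsin, Gus, Ximena, Ulf, Yara, Vera, Wilder, Unni, Ines, Eitan, Vivienne, Zaid, Imani, Sam, Hiro, Zubin, Nell (19). Under Delia: Orla (1). So Selin's organization is 3 direct reports plus everyone under them: 2 + 20 + 2 = 24.

24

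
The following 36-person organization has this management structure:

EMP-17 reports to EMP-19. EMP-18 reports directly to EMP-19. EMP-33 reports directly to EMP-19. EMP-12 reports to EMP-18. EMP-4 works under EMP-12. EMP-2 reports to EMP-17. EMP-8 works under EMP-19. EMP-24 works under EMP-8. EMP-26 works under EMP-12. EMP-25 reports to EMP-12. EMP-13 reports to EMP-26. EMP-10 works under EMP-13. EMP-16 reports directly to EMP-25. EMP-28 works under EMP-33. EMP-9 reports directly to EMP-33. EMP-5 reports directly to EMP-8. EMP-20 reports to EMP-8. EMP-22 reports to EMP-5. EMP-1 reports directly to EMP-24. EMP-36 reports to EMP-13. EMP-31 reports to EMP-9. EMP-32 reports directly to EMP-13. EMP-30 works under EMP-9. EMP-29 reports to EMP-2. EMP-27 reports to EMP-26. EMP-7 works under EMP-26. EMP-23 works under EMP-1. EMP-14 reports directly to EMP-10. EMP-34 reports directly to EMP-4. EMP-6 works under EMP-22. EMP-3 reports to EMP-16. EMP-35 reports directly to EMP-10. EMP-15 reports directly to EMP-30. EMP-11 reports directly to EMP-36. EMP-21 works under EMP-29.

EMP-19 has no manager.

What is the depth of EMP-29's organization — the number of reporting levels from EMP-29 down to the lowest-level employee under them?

The longest chain under EMP-29 runs EMP-29 → EMP-21, which is 1 level below EMP-29.

1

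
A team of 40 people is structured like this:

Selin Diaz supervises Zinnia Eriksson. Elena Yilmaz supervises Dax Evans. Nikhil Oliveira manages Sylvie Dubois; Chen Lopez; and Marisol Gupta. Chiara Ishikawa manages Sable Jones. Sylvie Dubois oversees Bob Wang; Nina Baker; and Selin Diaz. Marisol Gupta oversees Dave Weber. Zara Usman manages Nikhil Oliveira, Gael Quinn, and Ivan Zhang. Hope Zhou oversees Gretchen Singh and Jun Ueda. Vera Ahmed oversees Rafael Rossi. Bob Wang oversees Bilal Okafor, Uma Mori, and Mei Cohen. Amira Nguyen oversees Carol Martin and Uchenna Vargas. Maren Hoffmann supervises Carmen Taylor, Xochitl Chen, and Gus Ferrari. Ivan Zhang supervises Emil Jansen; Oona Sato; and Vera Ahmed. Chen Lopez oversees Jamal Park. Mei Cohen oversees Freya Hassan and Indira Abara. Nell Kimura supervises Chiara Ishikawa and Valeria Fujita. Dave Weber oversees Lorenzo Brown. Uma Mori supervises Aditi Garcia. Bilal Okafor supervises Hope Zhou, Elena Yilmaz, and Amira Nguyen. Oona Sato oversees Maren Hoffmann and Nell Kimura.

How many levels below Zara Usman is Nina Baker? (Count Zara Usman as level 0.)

Chain from Nina Baker up to Zara Usman: Nina Baker → Sylvie Dubois → Nikhil Oliveira → Zara Usman. That is 3 steps up, so Nina Baker is 3 levels below Zara Usman.

3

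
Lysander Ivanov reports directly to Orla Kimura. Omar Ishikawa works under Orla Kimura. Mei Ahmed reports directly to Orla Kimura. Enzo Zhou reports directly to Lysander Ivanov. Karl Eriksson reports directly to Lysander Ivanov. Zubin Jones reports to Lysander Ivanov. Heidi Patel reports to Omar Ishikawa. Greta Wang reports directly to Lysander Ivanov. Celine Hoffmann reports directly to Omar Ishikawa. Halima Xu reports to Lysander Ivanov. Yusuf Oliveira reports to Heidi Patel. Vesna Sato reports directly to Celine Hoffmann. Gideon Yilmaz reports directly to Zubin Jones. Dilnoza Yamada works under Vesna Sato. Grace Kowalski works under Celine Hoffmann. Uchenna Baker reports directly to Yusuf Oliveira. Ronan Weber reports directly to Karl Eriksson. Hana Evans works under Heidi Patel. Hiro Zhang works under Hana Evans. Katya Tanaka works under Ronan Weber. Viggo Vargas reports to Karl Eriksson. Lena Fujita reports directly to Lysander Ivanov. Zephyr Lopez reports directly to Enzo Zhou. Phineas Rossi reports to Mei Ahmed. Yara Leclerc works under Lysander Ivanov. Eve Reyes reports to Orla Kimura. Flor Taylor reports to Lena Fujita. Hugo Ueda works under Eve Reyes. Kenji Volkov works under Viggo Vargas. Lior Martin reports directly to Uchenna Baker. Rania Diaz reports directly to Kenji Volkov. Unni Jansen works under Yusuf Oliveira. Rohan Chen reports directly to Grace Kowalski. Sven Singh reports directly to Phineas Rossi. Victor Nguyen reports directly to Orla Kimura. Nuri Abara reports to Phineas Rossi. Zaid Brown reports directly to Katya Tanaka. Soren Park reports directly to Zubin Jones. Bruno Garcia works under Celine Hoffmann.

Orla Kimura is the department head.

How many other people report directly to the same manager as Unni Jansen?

1

Unni Jansen reports to Yusuf Oliveira. Yusuf Oliveira's other direct reports are Uchenna Baker — 1 peer.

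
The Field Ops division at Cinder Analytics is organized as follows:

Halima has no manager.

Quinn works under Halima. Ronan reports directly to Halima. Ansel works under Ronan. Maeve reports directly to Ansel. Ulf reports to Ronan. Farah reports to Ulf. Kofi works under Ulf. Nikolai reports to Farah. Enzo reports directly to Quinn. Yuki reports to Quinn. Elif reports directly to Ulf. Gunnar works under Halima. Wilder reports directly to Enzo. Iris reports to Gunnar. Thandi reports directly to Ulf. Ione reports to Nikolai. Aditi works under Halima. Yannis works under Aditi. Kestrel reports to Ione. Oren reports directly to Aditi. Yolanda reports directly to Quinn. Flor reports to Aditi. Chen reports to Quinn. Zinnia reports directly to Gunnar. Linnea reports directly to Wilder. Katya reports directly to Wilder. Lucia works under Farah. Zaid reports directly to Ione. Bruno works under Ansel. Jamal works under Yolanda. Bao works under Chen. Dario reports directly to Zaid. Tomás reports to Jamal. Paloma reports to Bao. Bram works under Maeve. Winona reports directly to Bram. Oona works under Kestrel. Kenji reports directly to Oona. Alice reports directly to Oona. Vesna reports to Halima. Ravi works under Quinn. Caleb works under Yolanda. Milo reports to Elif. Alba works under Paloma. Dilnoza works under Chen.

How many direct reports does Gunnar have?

2

Gunnar directly manages Iris, Zinnia. That is 2 direct reports.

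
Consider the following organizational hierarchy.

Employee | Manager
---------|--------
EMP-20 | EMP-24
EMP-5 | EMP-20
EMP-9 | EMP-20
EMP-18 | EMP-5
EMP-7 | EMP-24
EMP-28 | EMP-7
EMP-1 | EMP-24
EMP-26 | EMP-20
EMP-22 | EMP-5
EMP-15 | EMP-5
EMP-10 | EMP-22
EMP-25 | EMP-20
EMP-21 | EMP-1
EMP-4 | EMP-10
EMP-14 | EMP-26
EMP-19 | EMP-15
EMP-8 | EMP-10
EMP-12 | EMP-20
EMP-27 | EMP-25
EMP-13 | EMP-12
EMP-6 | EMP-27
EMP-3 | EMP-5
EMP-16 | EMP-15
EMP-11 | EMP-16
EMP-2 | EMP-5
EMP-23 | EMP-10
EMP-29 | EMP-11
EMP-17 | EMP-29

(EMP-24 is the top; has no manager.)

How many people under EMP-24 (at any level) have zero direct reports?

14

The people in EMP-24's organization with no one reporting to them are EMP-21, EMP-28, EMP-13, EMP-6, EMP-14, EMP-9, EMP-2, EMP-3, EMP-17, EMP-19, EMP-23, EMP-8, EMP-4, EMP-18. That is 14.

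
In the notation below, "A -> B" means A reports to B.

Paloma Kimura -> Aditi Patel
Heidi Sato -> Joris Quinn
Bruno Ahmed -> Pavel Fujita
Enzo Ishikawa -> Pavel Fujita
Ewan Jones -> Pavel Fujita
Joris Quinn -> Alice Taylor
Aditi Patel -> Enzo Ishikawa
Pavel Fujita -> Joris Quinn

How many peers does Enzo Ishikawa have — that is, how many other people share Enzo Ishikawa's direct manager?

2

Enzo Ishikawa reports to Pavel Fujita. Pavel Fujita's other direct reports are Ewan Jones, Bruno Ahmed — 2 peers.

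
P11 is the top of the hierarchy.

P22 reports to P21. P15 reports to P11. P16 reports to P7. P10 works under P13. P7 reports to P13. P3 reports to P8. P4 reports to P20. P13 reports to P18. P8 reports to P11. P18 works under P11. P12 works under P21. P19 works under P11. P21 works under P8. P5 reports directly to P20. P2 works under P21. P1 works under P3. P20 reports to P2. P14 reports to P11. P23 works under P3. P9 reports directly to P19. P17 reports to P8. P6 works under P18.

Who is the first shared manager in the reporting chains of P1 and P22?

P1's chain of managers is P3, P8, P11. P22's chain of managers is P21, P8, P11. The first manager that appears in both chains is P8.

P8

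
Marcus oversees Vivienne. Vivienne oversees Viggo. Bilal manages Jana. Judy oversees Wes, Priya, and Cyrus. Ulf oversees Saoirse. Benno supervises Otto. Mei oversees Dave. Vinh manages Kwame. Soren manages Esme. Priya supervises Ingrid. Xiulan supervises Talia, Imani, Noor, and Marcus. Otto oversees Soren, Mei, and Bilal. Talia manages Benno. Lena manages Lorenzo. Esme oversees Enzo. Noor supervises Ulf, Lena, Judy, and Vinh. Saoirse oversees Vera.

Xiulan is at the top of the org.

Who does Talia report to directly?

Talia reports directly to Xiulan.

Xiulan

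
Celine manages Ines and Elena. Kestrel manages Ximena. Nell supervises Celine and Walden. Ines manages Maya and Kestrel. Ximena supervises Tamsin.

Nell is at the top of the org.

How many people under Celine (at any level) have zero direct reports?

3

The people in Celine's organization with no one reporting to them are Elena, Maya, Tamsin. That is 3.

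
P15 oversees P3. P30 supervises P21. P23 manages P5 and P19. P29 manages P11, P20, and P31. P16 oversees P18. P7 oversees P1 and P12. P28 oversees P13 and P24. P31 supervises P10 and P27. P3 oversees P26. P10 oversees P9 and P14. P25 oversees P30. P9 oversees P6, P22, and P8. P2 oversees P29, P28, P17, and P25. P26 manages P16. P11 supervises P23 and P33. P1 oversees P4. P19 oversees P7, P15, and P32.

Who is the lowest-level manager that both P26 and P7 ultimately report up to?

P19

P26's chain of managers is P3, P15, P19, P23, P11, P29, P2. P7's chain of managers is P19, P23, P11, P29, P2. The first manager that appears in both chains is P19.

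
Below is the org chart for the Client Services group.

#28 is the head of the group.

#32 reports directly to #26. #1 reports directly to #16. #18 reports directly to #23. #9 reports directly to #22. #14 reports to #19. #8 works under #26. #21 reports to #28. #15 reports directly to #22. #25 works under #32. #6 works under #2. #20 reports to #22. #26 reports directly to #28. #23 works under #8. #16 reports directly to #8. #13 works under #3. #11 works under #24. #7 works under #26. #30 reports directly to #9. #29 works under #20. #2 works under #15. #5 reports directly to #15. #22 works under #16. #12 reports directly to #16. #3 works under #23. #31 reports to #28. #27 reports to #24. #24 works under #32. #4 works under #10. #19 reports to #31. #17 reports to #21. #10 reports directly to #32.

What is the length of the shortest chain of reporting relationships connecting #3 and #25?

5

#3 is 3 levels below #26, and #25 is 2 levels below #26 (their lowest common manager). The shortest path runs up from #3 to #26 and back down to #25: 3 + 2 = 5 links.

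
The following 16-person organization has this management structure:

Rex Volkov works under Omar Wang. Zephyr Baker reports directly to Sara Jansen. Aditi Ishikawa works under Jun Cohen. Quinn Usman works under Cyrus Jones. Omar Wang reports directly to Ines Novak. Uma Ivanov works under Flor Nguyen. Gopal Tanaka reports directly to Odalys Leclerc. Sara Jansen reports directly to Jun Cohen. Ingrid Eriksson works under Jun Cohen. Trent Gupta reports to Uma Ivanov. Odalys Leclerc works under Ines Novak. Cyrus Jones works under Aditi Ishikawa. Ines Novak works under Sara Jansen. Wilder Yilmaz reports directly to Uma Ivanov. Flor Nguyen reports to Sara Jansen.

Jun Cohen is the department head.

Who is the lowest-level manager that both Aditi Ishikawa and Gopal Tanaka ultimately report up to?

Jun Cohen

Aditi Ishikawa's chain of managers is Jun Cohen. Gopal Tanaka's chain of managers is Odalys Leclerc, Ines Novak, Sara Jansen, Jun Cohen. The first manager that appears in both chains is Jun Cohen.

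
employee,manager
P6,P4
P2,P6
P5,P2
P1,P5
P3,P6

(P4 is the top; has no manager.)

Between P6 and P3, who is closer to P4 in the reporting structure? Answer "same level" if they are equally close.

P6 is 1 level below P4; P3 is 2. P6 is higher.

P6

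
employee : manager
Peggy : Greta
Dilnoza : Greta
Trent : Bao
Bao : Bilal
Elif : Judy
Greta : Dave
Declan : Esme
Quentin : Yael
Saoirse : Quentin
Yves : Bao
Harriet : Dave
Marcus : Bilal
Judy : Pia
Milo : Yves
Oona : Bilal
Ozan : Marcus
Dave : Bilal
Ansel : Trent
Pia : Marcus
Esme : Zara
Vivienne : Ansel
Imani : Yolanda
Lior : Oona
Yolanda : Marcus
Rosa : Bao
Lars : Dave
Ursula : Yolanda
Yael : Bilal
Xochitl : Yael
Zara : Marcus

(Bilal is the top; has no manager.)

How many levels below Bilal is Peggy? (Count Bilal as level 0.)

3

Chain from Peggy up to Bilal: Peggy → Greta → Dave → Bilal. That is 3 steps up, so Peggy is 3 levels below Bilal.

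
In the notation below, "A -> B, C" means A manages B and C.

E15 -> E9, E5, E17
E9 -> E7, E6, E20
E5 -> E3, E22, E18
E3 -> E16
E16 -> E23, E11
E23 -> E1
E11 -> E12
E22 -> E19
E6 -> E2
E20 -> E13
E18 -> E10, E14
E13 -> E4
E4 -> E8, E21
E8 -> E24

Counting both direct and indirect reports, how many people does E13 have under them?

4

E13 directly manages E4. Under E4: E21, E8, E24 (3). That's 4 in total.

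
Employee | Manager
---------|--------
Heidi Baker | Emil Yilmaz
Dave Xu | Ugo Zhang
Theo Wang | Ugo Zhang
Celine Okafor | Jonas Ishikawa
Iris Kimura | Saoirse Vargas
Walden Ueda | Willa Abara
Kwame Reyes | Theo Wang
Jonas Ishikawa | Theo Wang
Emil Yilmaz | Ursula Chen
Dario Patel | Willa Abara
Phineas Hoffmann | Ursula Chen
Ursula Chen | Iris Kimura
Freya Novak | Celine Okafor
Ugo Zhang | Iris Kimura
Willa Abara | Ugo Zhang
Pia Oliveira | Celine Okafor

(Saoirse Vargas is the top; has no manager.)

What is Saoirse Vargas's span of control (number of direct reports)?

1

Saoirse Vargas directly manages Iris Kimura. That is 1 direct report.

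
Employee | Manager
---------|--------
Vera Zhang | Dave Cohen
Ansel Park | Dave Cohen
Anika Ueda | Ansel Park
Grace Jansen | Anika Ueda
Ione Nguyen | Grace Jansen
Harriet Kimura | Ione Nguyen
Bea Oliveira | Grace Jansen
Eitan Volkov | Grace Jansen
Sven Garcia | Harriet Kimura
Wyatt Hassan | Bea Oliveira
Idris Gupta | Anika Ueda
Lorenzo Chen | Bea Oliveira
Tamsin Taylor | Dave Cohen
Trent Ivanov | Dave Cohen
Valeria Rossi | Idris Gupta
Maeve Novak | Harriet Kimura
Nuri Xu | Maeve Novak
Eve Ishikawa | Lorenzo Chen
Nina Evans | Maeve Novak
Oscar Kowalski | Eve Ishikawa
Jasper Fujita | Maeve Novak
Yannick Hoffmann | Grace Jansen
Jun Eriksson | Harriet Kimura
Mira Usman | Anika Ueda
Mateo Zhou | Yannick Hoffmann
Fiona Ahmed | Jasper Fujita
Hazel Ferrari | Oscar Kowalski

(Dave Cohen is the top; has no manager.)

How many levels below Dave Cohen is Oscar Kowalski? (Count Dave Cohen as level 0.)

7

Chain from Oscar Kowalski up to Dave Cohen: Oscar Kowalski → Eve Ishikawa → Lorenzo Chen → Bea Oliveira → Grace Jansen → Anika Ueda → Ansel Park → Dave Cohen. That is 7 steps up, so Oscar Kowalski is 7 levels below Dave Cohen.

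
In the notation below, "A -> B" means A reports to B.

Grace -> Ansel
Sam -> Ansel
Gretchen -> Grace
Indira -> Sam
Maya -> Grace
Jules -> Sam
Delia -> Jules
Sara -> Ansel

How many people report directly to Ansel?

Ansel directly manages Sam, Grace, Sara. That is 3 direct reports.

3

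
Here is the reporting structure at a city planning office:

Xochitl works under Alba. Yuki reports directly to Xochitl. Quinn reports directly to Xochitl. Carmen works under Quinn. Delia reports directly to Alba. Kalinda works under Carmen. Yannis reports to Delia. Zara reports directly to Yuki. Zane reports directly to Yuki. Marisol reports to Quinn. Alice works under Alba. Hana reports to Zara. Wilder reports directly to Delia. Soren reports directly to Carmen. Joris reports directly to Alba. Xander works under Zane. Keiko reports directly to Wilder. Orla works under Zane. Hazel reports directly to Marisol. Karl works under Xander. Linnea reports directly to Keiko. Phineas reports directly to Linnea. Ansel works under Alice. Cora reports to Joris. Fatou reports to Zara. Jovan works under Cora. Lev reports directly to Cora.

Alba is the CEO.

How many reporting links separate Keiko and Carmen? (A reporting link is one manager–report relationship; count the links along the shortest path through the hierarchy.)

6

Keiko is 3 levels below Alba, and Carmen is 3 levels below Alba (their lowest common manager). The shortest path runs up from Keiko to Alba and back down to Carmen: 3 + 3 = 6 links.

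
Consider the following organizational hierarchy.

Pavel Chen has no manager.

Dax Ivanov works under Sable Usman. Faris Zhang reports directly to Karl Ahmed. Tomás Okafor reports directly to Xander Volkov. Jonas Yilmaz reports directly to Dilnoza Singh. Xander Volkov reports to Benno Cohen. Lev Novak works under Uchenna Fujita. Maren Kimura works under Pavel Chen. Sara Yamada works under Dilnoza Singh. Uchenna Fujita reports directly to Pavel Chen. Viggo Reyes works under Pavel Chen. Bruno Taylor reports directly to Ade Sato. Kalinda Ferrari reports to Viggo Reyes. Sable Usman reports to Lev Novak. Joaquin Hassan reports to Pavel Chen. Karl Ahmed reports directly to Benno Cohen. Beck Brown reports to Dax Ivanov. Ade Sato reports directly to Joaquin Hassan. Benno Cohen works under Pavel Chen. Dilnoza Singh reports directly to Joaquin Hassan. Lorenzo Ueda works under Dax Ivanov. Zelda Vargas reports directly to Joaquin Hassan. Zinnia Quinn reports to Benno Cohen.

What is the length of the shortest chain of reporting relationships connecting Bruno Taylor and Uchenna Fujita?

Bruno Taylor is 3 levels below Pavel Chen, and Uchenna Fujita is 1 level below Pavel Chen (their lowest common manager). The shortest path runs up from Bruno Taylor to Pavel Chen and back down to Uchenna Fujita: 3 + 1 = 4 links.

4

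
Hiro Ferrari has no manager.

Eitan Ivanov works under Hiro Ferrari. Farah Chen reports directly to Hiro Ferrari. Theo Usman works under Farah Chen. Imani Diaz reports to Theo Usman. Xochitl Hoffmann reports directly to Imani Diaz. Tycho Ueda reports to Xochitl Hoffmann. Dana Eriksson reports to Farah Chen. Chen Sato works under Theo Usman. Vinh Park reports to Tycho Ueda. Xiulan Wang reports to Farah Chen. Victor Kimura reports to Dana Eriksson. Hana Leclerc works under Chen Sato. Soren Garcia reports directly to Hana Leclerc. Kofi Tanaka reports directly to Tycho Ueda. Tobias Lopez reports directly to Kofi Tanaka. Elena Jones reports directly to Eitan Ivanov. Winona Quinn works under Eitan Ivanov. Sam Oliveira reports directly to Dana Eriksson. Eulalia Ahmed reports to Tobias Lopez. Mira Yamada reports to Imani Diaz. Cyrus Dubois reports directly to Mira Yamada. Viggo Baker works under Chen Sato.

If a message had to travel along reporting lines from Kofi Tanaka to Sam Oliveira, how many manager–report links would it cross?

7

Kofi Tanaka is 5 levels below Farah Chen, and Sam Oliveira is 2 levels below Farah Chen (their lowest common manager). The shortest path runs up from Kofi Tanaka to Farah Chen and back down to Sam Oliveira: 5 + 2 = 7 links.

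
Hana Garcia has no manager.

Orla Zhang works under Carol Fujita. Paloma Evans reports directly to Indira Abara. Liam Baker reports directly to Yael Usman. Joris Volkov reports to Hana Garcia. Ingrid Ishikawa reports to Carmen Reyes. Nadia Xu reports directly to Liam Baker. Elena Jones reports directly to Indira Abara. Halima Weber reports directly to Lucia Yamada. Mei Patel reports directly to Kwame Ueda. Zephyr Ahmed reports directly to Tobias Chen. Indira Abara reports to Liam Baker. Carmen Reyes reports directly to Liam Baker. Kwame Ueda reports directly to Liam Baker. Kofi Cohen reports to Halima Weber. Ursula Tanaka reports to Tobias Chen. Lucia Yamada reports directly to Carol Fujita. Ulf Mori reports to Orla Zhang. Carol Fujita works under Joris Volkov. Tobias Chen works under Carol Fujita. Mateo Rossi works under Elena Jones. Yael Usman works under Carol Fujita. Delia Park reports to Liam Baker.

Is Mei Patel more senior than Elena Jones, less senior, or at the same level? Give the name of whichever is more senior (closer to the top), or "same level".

same level

Both Mei Patel and Elena Jones are 6 levels below Hana Garcia.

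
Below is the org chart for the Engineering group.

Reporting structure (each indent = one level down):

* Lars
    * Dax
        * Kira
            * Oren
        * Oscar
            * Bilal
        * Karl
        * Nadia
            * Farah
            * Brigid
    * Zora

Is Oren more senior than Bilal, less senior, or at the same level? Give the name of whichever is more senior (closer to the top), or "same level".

same level

Both Oren and Bilal are 3 levels below Lars.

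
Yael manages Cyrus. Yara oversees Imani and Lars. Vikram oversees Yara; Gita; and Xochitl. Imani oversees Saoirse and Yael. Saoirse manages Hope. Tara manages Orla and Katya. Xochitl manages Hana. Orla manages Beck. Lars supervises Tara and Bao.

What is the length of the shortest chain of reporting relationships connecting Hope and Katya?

Hope is 3 levels below Yara, and Katya is 3 levels below Yara (their lowest common manager). The shortest path runs up from Hope to Yara and back down to Katya: 3 + 3 = 6 links.

6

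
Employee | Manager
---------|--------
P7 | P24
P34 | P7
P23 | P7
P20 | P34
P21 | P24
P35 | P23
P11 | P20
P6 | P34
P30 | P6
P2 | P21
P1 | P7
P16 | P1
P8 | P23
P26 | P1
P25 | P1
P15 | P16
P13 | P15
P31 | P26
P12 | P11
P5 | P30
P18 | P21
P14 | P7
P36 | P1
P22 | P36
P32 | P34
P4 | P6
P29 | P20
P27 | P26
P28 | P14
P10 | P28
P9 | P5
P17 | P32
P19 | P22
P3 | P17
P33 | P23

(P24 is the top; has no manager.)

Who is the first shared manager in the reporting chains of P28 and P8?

P28's chain of managers is P14, P7, P24. P8's chain of managers is P23, P7, P24. The first manager that appears in both chains is P7.

P7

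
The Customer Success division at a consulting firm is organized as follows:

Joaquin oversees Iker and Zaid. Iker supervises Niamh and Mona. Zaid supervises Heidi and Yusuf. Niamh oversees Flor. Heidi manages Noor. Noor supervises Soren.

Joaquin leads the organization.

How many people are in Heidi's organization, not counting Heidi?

Heidi directly manages Noor. Under Noor: Soren (1). That's 2 in total.

2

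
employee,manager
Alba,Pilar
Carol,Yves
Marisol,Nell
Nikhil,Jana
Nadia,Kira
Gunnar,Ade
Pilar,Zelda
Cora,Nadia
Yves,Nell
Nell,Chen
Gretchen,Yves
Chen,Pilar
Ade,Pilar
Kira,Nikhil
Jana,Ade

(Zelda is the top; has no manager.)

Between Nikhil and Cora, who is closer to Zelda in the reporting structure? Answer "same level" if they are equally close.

Nikhil

Nikhil is 4 levels below Zelda; Cora is 7. Nikhil is higher.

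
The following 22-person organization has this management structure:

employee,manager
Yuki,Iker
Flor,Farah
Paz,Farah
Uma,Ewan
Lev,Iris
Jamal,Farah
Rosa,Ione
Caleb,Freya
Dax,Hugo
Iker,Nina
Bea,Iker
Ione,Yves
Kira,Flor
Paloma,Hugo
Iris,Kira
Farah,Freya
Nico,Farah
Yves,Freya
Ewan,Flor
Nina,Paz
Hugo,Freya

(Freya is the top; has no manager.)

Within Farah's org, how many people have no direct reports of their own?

The people in Farah's organization with no one reporting to them are Nico, Uma, Lev, Yuki, Bea, Jamal. That is 6.

6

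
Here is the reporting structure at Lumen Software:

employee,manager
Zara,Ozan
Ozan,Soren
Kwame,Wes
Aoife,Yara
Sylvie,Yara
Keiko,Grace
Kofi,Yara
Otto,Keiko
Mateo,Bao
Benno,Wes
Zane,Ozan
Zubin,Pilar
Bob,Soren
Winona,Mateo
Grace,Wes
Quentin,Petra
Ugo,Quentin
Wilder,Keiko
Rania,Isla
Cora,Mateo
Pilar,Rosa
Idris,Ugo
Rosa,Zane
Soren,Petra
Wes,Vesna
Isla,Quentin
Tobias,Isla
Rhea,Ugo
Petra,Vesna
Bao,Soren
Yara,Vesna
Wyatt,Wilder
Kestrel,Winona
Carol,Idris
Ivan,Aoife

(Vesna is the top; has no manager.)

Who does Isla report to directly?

Isla reports directly to Quentin.

Quentin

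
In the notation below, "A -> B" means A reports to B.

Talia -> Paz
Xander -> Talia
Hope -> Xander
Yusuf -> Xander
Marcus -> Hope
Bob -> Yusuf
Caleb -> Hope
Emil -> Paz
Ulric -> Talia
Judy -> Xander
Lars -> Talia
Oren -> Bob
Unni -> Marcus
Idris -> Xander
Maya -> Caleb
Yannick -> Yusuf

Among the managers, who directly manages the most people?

Direct-report counts: Paz has 2; Talia has 3; Xander has 4; Yusuf has 2; Bob has 1; Hope has 2; Caleb has 1; Marcus has 1. The largest is 4, held by Xander.

Xander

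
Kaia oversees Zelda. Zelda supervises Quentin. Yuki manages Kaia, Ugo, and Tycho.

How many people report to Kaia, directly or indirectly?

Kaia directly manages Zelda. Under Zelda: Quentin (1). That's 2 in total.

2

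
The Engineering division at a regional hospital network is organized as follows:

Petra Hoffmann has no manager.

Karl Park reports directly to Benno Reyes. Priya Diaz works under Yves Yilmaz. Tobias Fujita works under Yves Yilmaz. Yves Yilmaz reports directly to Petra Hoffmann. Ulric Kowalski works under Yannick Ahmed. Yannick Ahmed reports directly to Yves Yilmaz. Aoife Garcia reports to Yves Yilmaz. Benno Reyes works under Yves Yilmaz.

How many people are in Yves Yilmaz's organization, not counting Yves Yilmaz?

Yves Yilmaz directly manages Aoife Garcia, Priya Diaz, Yannick Ahmed, Benno Reyes, Tobias Fujita. Aoife Garcia has no reports. Priya Diaz has no reports. Under Yannick Ahmed: Ulric Kowalski (1). Under Benno Reyes: Karl Park (1). Tobias Fujita has no reports. So Yves Yilmaz's organization is 5 direct reports plus everyone under them: 1 + 1 + 2 + 2 + 1 = 7.

7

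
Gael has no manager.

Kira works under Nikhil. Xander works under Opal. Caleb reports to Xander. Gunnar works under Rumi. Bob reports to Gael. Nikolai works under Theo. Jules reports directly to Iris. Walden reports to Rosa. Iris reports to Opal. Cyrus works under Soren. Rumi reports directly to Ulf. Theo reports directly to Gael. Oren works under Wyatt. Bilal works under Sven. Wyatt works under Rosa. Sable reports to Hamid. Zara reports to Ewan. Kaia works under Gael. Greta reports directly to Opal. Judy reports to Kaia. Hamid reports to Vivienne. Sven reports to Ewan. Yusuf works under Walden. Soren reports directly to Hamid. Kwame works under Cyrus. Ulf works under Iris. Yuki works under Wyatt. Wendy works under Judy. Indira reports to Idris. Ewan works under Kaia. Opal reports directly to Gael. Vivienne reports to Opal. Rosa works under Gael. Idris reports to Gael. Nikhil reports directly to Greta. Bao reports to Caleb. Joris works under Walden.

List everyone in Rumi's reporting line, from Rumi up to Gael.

Rumi -> Ulf -> Iris -> Opal -> Gael

Rumi reports to Ulf. Ulf reports to Iris. Iris reports to Opal. Opal reports to Gael. Gael is at the top.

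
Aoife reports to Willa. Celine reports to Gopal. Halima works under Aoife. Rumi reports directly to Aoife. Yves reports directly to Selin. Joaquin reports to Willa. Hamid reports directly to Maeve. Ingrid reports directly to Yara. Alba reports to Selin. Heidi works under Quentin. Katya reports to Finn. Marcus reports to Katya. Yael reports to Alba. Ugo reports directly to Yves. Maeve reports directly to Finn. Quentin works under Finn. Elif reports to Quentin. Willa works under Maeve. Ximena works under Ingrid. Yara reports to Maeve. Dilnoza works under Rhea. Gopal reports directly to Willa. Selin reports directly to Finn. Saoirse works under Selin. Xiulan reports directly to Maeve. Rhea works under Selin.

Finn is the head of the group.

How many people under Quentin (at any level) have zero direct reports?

2

The people in Quentin's organization with no one reporting to them are Elif, Heidi. That is 2.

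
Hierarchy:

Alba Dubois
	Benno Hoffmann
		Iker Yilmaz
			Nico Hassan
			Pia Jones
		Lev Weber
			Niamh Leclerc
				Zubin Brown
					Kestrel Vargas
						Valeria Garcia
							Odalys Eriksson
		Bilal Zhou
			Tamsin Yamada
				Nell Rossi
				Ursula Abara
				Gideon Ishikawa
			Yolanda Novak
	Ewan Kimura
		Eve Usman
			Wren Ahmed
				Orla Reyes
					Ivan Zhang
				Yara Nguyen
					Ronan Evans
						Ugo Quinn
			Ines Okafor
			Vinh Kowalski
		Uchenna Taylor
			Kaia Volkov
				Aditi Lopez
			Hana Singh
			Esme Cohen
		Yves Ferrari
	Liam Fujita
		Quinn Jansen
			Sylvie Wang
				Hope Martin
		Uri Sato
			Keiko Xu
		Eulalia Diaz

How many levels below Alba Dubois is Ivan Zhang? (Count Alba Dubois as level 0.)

5

Chain from Ivan Zhang up to Alba Dubois: Ivan Zhang → Orla Reyes → Wren Ahmed → Eve Usman → Ewan Kimura → Alba Dubois. That is 5 steps up, so Ivan Zhang is 5 levels below Alba Dubois.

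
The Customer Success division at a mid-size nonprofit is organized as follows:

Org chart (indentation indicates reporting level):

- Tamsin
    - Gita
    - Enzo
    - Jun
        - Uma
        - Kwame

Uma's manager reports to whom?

Tamsin

Uma reports to Jun, and Jun reports to Tamsin. So Uma's skip-level manager is Tamsin.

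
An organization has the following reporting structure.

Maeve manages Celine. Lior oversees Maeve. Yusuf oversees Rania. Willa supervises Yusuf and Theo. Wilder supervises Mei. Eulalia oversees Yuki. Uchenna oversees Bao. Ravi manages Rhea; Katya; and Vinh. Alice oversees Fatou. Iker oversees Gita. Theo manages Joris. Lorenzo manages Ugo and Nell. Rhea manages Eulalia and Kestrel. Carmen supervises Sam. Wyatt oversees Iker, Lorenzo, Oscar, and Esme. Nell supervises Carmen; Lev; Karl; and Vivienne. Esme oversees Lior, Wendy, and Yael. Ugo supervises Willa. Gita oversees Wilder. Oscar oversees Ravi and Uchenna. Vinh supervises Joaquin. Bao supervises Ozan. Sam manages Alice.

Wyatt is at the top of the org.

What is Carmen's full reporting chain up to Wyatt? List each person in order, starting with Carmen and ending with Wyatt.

Carmen -> Nell -> Lorenzo -> Wyatt

Carmen reports to Nell. Nell reports to Lorenzo. Lorenzo reports to Wyatt. Wyatt is at the top.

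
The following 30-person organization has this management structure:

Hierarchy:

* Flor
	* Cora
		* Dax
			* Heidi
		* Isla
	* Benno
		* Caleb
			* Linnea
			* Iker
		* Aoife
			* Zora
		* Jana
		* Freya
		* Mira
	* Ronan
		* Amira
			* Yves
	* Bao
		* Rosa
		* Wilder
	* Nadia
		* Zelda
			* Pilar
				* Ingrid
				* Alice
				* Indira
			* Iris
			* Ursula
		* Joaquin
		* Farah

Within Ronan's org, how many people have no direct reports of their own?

The only person in Ronan's organization with no one reporting to them is Yves. That is 1.

1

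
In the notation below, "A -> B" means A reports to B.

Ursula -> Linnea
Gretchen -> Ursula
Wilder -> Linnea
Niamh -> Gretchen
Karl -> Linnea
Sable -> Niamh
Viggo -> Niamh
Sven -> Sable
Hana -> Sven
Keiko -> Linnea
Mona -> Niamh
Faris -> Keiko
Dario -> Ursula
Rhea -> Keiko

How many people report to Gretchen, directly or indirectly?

Gretchen directly manages Niamh. Under Niamh: Mona, Viggo, Sable, Sven, Hana (5). That's 6 in total.

6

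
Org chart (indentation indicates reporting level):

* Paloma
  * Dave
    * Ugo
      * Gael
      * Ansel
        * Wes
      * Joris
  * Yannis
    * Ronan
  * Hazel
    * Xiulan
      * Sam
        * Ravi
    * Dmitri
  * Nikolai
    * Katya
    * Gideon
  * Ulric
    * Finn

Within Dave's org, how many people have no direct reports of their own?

3

The people in Dave's organization with no one reporting to them are Joris, Wes, Gael. That is 3.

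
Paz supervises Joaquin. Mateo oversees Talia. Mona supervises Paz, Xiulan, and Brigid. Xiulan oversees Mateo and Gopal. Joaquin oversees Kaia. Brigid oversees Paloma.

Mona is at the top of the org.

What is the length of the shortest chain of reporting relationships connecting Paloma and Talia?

5

Paloma is 2 levels below Mona, and Talia is 3 levels below Mona (their lowest common manager). The shortest path runs up from Paloma to Mona and back down to Talia: 2 + 3 = 5 links.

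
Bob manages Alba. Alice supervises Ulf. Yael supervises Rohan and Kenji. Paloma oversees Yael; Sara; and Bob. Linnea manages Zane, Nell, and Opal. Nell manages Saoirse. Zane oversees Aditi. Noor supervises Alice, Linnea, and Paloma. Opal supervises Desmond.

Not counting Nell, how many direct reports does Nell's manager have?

Nell reports to Linnea. Linnea's other direct reports are Opal, Zane — 2 peers.

2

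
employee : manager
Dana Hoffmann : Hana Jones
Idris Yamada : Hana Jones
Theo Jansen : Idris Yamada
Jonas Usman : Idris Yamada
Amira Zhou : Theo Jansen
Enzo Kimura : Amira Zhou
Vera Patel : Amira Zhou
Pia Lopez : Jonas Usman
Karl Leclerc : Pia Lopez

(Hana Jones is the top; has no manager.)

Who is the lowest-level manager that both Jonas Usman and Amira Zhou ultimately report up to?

Idris Yamada

Jonas Usman's chain of managers is Idris Yamada, Hana Jones. Amira Zhou's chain of managers is Theo Jansen, Idris Yamada, Hana Jones. The first manager that appears in both chains is Idris Yamada.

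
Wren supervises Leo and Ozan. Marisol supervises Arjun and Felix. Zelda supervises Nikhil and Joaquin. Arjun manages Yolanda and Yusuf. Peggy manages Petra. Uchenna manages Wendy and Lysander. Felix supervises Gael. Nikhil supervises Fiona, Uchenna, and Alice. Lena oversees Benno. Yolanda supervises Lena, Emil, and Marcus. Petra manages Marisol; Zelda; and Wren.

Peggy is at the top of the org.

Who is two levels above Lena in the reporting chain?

Arjun

Lena reports to Yolanda, and Yolanda reports to Arjun. So Lena's skip-level manager is Arjun.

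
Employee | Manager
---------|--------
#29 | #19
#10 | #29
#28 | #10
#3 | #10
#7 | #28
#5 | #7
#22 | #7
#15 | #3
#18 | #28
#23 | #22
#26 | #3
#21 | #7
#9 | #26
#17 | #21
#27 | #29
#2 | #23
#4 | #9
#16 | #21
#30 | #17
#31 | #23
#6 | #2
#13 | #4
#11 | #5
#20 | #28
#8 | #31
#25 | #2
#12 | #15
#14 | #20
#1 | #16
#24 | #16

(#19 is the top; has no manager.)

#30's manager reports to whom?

#30 reports to #17, and #17 reports to #21. So #30's skip-level manager is #21.

#21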